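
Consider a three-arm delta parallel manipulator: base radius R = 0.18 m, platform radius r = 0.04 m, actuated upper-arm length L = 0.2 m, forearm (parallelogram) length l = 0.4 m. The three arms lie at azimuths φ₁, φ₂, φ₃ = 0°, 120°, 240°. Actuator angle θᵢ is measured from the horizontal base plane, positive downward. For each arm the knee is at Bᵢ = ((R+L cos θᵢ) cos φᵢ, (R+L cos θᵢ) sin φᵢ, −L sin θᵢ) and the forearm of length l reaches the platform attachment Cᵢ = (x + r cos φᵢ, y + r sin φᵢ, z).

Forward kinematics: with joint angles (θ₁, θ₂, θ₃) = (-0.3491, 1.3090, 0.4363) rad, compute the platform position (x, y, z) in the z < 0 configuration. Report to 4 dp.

(0.1610, -0.1305, -0.2709)

arm 1 at φ=0.0°: (R−r)+L cos θ1 = 0.3279;  centre 1 = (0.3279, 0.0000, 0.0684)
arm 2 at φ=120.0°: (R−r)+L cos θ2 = 0.1918;  centre 2 = (-0.0959, 0.1661, -0.1932)
centre 3 = (0.3213·cos240.0°, 0.3213·sin240.0°, -0.0845) = (-0.1606, -0.2782, -0.0845)
|centre ₂|²−|centre ₁|² = -0.0381;  |centre ₃|²−|centre ₁|² = -0.0019
linear system: -0.8476x+0.3321y = -0.0381−-0.5232z; -0.9771x+-0.5564y = -0.0019−-0.3059z
Cramer: x(z) = 0.0274-0.4932z;  y(z) = -0.0448+0.3165z
quadratic in z: (1.3434)z²+(0.1313)z+(-0.0630)=0, √Δ=0.5965 → z ∈ {-0.2709, 0.1732}; z = -0.2709 (taking z<0)
x = 0.1610, y = -0.1305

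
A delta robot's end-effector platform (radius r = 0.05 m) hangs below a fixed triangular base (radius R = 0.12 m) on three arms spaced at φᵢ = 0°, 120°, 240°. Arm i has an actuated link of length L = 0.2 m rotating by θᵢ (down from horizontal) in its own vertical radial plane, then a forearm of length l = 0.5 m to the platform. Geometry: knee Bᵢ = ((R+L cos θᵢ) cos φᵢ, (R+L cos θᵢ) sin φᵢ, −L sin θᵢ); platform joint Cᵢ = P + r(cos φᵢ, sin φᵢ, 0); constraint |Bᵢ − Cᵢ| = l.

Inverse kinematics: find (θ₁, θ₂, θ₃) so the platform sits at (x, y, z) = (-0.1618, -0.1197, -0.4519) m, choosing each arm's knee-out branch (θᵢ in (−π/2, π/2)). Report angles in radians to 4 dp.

θ₁ = 0.7855, θ₂ = 0.4366, θ₃ = -0.1743

φ1=0.0° → target in arm frame (-0.1618, -0.1197)
  A cos θ + B sin θ = C:  0.2318·cos θ + -0.4519·sin θ = -0.1557
  √(A²+B²)=0.5079;  θ1 = -1.0968+1.8823 ≈ 0.7855
φ2=120.0° → target in arm frame (-0.0228, 0.2000)
  A=0.0928, B=-0.4519, C=(l²−L²−A²−y'²−z²)/(2L)=-0.1070
  γ=atan2(-0.4519,0.0928)=-1.3683;  ψ=arccos(-0.2320)=1.8049;  θ2=γ+ψ≈0.4366
rotate P by −φ3: (0.1846, -0.0803, -0.4519)
  A=-0.1146, B=-0.4519, C=(l²−L²−A²−y'²−z²)/(2L)=-0.0345
  θ3 = atan2(B,A) + arccos(C/0.4662) = -0.1743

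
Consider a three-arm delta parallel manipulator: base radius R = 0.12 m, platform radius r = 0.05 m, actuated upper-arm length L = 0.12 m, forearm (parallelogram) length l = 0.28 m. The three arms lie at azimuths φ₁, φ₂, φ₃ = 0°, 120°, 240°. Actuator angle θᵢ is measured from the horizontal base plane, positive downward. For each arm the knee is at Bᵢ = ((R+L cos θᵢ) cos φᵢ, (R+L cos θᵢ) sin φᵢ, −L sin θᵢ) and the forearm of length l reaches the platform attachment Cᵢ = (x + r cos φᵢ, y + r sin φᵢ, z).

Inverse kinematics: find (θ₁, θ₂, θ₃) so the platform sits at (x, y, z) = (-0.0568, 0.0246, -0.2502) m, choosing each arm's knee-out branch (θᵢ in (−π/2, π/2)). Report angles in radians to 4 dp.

rotate P by −φ1: (-0.0568, 0.0246, -0.2502)
  e−x'=0.1268;  (l²−L²−(e−x')²−y'²−z²)/2L = -0.0637
  θ1 = atan2(B,A) + arccos(C/0.2805) = 0.6981
φ2=120.0° → target in arm frame (0.0497, 0.0369)
  e−x'=0.0203;  (l²−L²−(e−x')²−y'²−z²)/2L = -0.0016
  θ2 = atan2(B,A) + arccos(C/0.2510) = 0.0871
rotate P by −φ3: (0.0071, -0.0615, -0.2502)
  e−x'=0.0629;  (l²−L²−(e−x')²−y'²−z²)/2L = -0.0264
  γ=atan2(-0.2502,0.0629)=-1.3245;  ψ=arccos(-0.1024)=1.6733;  θ3=γ+ψ≈0.3489

θ₁ = 0.6981, θ₂ = 0.0871, θ₃ = 0.3489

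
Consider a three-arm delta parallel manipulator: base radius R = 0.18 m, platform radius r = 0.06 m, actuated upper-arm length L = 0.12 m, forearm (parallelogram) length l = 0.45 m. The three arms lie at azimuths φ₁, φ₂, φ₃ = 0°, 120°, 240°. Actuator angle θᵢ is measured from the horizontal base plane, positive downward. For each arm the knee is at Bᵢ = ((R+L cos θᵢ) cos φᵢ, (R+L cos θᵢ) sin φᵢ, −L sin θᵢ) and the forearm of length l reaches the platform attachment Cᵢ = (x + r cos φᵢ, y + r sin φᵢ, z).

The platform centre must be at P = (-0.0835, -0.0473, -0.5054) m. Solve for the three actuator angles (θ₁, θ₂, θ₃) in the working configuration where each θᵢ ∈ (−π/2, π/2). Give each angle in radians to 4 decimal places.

rotate P by −φ1: (-0.0835, -0.0473, -0.5054)
  A=0.2035, B=-0.5054, C=(l²−L²−A²−y'²−z²)/(2L)=-0.4624
  γ=atan2(-0.5054,0.2035)=-1.1880;  ψ=arccos(-0.8487)=2.5844;  θ1=γ+ψ≈1.3964
rotate P by −φ2: (0.0008, 0.0960, -0.5054)
  A cos θ + B sin θ = C:  0.1192·cos θ + -0.5054·sin θ = -0.3781
  γ=atan2(-0.5054,0.1192)=-1.3392;  ψ=arccos(-0.7282)=2.3865;  θ2=γ+ψ≈1.0473
φ3=240.0° → target in arm frame (0.0827, -0.0487)
  e−x'=0.0373;  (l²−L²−(e−x')²−y'²−z²)/2L = -0.2962
  γ=atan2(-0.5054,0.0373)=-1.4972;  ψ=arccos(-0.5845)=2.1950;  θ3=γ+ψ≈0.6979

θ₁ = 1.3964, θ₂ = 1.0473, θ₃ = 0.6979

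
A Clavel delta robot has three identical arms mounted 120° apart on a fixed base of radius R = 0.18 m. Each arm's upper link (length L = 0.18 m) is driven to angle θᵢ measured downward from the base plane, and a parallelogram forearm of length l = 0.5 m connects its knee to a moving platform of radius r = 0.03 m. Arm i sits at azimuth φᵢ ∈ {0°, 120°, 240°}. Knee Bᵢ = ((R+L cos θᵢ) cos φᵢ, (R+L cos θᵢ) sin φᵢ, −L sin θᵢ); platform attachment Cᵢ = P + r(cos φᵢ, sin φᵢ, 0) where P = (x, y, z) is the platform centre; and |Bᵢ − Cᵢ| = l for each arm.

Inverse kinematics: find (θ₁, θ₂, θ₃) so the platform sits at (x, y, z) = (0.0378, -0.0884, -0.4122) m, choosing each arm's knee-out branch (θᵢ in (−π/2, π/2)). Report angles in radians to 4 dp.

rotate P by −φ1: (0.0378, -0.0884, -0.4122)
  A=0.1122, B=-0.4122, C=(l²−L²−A²−y'²−z²)/(2L)=0.0758
  θ1 = atan2(B,A) + arccos(C/0.4272) = 0.0874
rotate P by −φ2: (-0.0955, 0.0115, -0.4122)
  A cos θ + B sin θ = C:  0.2455·cos θ + -0.4122·sin θ = -0.0352
  γ=atan2(-0.4122,0.2455)=-1.0337;  ψ=arccos(-0.0735)=1.6443;  θ2=γ+ψ≈0.6106
φ3=240.0° → target in arm frame (0.0577, 0.0769)
  A cos θ + B sin θ = C:  0.0923·cos θ + -0.4122·sin θ = 0.0923
  θ3 = atan2(B,A) + arccos(C/0.4224) = 0.0000

θ₁ = 0.0874, θ₂ = 0.6106, θ₃ = 0.0000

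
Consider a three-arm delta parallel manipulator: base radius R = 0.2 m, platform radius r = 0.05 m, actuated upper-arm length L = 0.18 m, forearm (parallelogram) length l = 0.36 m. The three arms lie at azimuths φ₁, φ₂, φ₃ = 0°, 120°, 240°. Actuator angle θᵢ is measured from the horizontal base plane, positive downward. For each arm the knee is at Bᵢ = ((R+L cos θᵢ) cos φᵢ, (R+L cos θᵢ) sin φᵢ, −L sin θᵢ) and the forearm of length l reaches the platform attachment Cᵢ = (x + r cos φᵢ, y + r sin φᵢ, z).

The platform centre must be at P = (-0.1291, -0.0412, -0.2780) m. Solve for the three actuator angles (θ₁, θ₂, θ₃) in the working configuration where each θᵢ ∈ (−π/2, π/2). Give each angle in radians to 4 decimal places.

φ1=0.0° → target in arm frame (-0.1291, -0.0412)
  e−x'=0.2791;  (l²−L²−(e−x')²−y'²−z²)/2L = -0.1658
  γ=atan2(-0.2780,0.2791)=-0.7834;  ψ=arccos(-0.4208)=2.0051;  θ1=γ+ψ≈1.2217
φ2=120.0° → target in arm frame (0.0289, 0.1324)
  A cos θ + B sin θ = C:  0.1211·cos θ + -0.2780·sin θ = -0.0341
  γ=atan2(-0.2780,0.1211)=-1.1599;  ψ=arccos(-0.1126)=1.6836;  θ2=γ+ψ≈0.5237
arm 3 (φ=240.0°): x'=0.1002, y'=-0.0912
  e−x'=0.0498;  (l²−L²−(e−x')²−y'²−z²)/2L = 0.0253
  √(A²+B²)=0.2824;  θ3 = -1.3936+1.4810 ≈ 0.0873

θ₁ = 1.2217, θ₂ = 0.5237, θ₃ = 0.0873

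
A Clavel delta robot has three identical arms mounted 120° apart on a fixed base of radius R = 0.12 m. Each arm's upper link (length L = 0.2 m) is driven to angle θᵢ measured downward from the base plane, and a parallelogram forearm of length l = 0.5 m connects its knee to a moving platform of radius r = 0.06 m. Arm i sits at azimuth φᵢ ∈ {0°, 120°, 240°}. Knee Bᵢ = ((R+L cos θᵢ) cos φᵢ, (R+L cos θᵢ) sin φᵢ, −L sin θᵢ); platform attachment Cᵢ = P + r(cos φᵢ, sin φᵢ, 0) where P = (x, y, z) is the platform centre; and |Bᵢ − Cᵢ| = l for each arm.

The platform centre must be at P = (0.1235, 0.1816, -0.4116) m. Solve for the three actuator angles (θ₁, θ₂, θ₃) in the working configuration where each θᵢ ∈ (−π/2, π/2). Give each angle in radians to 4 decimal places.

rotate P by −φ1: (0.1235, 0.1816, -0.4116)
  A cos θ + B sin θ = C:  -0.0635·cos θ + -0.4116·sin θ = 0.0089
  √(A²+B²)=0.4165;  θ1 = -1.7239+1.5493 ≈ -0.1745
φ2=120.0° → target in arm frame (0.0955, -0.1978)
  e−x'=-0.0355;  (l²−L²−(e−x')²−y'²−z²)/2L = 0.0005
  √(A²+B²)=0.4131;  θ2 = -1.6569+1.5695 ≈ -0.0874
arm 3 (φ=240.0°): x'=-0.2190, y'=0.0162
  e−x'=0.2790;  (l²−L²−(e−x')²−y'²−z²)/2L = -0.0938
  θ3 = atan2(B,A) + arccos(C/0.4973) = 0.7855

θ₁ = -0.1745, θ₂ = -0.0874, θ₃ = 0.7855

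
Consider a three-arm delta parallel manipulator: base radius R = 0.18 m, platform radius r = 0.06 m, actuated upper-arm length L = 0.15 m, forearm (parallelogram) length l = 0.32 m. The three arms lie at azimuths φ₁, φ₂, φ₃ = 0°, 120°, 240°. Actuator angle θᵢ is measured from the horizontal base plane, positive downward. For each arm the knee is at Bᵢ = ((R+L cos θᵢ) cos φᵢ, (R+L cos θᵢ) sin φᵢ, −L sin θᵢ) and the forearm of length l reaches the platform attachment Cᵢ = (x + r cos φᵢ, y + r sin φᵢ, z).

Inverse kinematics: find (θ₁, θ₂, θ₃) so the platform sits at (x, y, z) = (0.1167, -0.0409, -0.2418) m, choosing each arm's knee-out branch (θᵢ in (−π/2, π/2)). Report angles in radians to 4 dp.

θ₁ = -0.2621, θ₂ = 1.0473, θ₃ = 0.6979

φ1=0.0° → target in arm frame (0.1167, -0.0409)
  e−x'=0.0033;  (l²−L²−(e−x')²−y'²−z²)/2L = 0.0658
  θ1 = atan2(B,A) + arccos(C/0.2418) = -0.2621
arm 2 (φ=120.0°): x'=-0.0938, y'=-0.0806
  A cos θ + B sin θ = C:  0.2138·cos θ + -0.2418·sin θ = -0.1025
  γ=atan2(-0.2418,0.2138)=-0.8468;  ψ=arccos(-0.3177)=1.8941;  θ2=γ+ψ≈1.0473
φ3=240.0° → target in arm frame (-0.0229, 0.1215)
  A=0.1429, B=-0.2418, C=(l²−L²−A²−y'²−z²)/(2L)=-0.0459
  θ3 = atan2(B,A) + arccos(C/0.2809) = 0.6979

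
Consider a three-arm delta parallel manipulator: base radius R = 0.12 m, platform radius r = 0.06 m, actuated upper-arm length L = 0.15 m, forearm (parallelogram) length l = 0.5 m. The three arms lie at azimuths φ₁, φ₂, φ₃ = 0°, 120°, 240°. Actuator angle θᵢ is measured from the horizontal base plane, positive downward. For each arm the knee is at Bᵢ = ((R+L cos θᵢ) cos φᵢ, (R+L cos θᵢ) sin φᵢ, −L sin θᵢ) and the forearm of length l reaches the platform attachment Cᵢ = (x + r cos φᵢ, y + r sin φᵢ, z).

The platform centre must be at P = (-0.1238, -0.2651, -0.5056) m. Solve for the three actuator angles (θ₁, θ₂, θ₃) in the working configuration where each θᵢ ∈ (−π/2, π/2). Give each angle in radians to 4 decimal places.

arm 1 (φ=0.0°): x'=-0.1238, y'=-0.2651
  A=0.1838, B=-0.5056, C=(l²−L²−A²−y'²−z²)/(2L)=-0.4406
  θ1 = atan2(B,A) + arccos(C/0.5380) = 1.3085
rotate P by −φ2: (-0.1677, 0.2398, -0.5056)
  A=0.2277, B=-0.5056, C=(l²−L²−A²−y'²−z²)/(2L)=-0.4582
  γ=atan2(-0.5056,0.2277)=-1.1477;  ψ=arccos(-0.8263)=2.5433;  θ2=γ+ψ≈1.3957
arm 3 (φ=240.0°): x'=0.2915, y'=0.0253
  e−x'=-0.2315;  (l²−L²−(e−x')²−y'²−z²)/2L = -0.2745
  √(A²+B²)=0.5561;  θ3 = -2.0001+2.0871 ≈ 0.0870

θ₁ = 1.3085, θ₂ = 1.3957, θ₃ = 0.0870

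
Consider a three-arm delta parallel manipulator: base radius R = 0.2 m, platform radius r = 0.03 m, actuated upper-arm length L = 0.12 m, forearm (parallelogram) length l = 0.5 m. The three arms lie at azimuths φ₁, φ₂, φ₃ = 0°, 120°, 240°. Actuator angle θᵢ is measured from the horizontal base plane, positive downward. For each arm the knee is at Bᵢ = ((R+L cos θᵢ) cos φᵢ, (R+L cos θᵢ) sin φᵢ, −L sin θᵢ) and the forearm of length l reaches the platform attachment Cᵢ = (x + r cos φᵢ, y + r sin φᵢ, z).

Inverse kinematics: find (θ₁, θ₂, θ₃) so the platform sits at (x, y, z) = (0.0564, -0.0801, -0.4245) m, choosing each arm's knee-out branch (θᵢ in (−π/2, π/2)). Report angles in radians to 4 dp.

θ₁ = -0.0877, θ₂ = 0.6979, θ₃ = 0.0002

arm 1 (φ=0.0°): x'=0.0564, y'=-0.0801
  A cos θ + B sin θ = C:  0.1136·cos θ + -0.4245·sin θ = 0.1503
  √(A²+B²)=0.4394;  θ1 = -1.3093+1.2217 ≈ -0.0877
φ2=120.0° → target in arm frame (-0.0976, -0.0088)
  e−x'=0.2676;  (l²−L²−(e−x')²−y'²−z²)/2L = -0.0678
  γ=atan2(-0.4245,0.2676)=-1.0084;  ψ=arccos(-0.1351)=1.7063;  θ2=γ+ψ≈0.6979
rotate P by −φ3: (0.0412, 0.0889, -0.4245)
  A cos θ + B sin θ = C:  0.1288·cos θ + -0.4245·sin θ = 0.1288
  θ3 = atan2(B,A) + arccos(C/0.4436) = 0.0002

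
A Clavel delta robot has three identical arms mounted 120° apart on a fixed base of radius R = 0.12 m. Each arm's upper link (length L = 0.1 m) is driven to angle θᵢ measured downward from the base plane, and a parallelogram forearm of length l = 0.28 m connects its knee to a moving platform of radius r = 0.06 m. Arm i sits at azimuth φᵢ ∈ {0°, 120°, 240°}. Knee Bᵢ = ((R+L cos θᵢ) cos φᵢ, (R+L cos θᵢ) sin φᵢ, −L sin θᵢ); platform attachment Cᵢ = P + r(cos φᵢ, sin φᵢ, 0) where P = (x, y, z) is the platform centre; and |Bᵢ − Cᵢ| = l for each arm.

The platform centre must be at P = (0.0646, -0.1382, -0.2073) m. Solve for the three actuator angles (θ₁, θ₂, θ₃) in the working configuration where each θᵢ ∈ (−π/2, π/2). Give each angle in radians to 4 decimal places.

θ₁ = -0.1748, θ₂ = 1.1349, θ₃ = -0.3492

rotate P by −φ1: (0.0646, -0.1382, -0.2073)
  A=-0.0046, B=-0.2073, C=(l²−L²−A²−y'²−z²)/(2L)=0.0315
  √(A²+B²)=0.2074;  θ1 = -1.5930+1.4181 ≈ -0.1748
arm 2 (φ=120.0°): x'=-0.1520, y'=0.0132
  A cos θ + B sin θ = C:  0.2120·cos θ + -0.2073·sin θ = -0.0984
  √(A²+B²)=0.2965;  θ2 = -0.7742+1.9092 ≈ 1.1349
φ3=240.0° → target in arm frame (0.0874, 0.1250)
  A cos θ + B sin θ = C:  -0.0274·cos θ + -0.2073·sin θ = 0.0452
  θ3 = atan2(B,A) + arccos(C/0.2091) = -0.3492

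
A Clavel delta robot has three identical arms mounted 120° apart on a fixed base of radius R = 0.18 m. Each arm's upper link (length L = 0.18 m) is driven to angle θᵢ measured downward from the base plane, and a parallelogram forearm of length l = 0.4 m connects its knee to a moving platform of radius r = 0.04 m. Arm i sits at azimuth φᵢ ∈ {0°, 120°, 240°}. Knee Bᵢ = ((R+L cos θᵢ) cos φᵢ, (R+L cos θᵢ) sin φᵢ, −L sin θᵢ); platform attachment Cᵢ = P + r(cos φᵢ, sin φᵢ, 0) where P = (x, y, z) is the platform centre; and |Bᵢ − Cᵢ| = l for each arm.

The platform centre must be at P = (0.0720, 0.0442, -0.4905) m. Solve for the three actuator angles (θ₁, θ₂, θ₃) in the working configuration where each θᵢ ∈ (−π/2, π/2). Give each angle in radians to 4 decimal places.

φ1=0.0° → target in arm frame (0.0720, 0.0442)
  A=0.0680, B=-0.4905, C=(l²−L²−A²−y'²−z²)/(2L)=-0.3321
  γ=atan2(-0.4905,0.0680)=-1.4330;  ψ=arccos(-0.6707)=2.3060;  θ1=γ+ψ≈0.8729
arm 2 (φ=120.0°): x'=0.0023, y'=-0.0845
  A cos θ + B sin θ = C:  0.1377·cos θ + -0.4905·sin θ = -0.3864
  γ=atan2(-0.4905,0.1377)=-1.2971;  ψ=arccos(-0.7584)=2.4316;  θ2=γ+ψ≈1.1345
φ3=240.0° → target in arm frame (-0.0743, 0.0403)
  e−x'=0.2143;  (l²−L²−(e−x')²−y'²−z²)/2L = -0.4459
  θ3 = atan2(B,A) + arccos(C/0.5353) = 1.3965

θ₁ = 0.8729, θ₂ = 1.1345, θ₃ = 1.3965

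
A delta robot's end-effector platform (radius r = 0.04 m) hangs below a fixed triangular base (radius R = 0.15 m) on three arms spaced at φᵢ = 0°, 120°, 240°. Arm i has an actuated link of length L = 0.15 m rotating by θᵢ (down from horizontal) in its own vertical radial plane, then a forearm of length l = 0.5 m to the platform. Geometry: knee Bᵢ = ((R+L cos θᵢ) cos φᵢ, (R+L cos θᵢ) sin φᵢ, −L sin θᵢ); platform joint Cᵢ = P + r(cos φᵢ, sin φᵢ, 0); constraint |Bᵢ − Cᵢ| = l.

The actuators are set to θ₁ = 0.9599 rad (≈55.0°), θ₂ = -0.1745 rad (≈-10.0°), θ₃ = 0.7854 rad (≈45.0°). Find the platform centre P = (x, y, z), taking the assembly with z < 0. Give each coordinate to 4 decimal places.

(-0.1290, 0.1557, -0.4694)

φ1=0.0°: virtual centre (0.1960, 0.0000, -0.1229), radius l
arm 2 at φ=120.0°: e+L cos θ2 = 0.2577;  O2 = (-0.1289, 0.2232, 0.0260)
O3 = (0.2161·cos240.0°, 0.2161·sin240.0°, -0.1061) = (-0.1080, -0.1871, -0.1061)
eliminate P² terms by subtracting sphere 1 from 2 and 3
[-0.6498 0.4464 0.2978]·P = 0.0136;  [-0.6081 -0.3742 0.0336]·P = 0.0044
det = 0.5146;  x = -0.0137+0.2457z,  y = 0.0105+-0.3095z
sphere 1 gives Az²+Bz+C=0 with A=1.1562, B=0.1362, C=-0.1908;  B²−4AC=0.9010;  roots -0.4694, 0.3516;  negative root z = -0.4694
x = -0.1290, y = 0.1557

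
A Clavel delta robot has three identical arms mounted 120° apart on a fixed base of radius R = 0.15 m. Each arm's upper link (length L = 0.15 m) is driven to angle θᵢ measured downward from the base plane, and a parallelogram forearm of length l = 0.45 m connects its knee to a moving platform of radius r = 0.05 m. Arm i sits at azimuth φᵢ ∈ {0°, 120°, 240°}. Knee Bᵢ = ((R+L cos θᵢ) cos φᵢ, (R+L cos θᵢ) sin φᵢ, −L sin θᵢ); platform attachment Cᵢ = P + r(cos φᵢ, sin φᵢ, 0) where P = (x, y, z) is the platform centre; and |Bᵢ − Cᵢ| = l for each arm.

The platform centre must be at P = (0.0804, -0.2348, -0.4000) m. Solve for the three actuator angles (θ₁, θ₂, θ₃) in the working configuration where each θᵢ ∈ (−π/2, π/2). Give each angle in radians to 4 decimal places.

rotate P by −φ1: (0.0804, -0.2348, -0.4000)
  e−x'=0.0196;  (l²−L²−(e−x')²−y'²−z²)/2L = -0.1184
  θ1 = atan2(B,A) + arccos(C/0.4005) = 0.3490
rotate P by −φ2: (-0.2435, 0.0478, -0.4000)
  e−x'=0.3435;  (l²−L²−(e−x')²−y'²−z²)/2L = -0.3343
  γ=atan2(-0.4000,0.3435)=-0.8612;  ψ=arccos(-0.6341)=2.2576;  θ2=γ+ψ≈1.3965
rotate P by −φ3: (0.1631, 0.1870, -0.4000)
  e−x'=-0.0631;  (l²−L²−(e−x')²−y'²−z²)/2L = -0.0632
  √(A²+B²)=0.4050;  θ3 = -1.7274+1.7276 ≈ 0.0002

θ₁ = 0.3490, θ₂ = 1.3965, θ₃ = 0.0002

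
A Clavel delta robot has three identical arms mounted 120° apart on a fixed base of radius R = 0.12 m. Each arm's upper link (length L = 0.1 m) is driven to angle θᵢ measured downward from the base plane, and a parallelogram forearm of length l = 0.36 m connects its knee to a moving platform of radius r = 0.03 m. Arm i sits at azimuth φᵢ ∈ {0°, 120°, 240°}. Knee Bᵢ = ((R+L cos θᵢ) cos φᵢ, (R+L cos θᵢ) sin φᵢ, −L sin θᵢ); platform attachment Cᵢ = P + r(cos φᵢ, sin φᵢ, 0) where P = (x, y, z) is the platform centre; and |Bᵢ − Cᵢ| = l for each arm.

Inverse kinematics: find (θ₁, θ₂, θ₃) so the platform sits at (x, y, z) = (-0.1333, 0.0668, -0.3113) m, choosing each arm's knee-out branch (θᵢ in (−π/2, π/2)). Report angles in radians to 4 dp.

φ1=0.0° → target in arm frame (-0.1333, 0.0668)
  e−x'=0.2233;  (l²−L²−(e−x')²−y'²−z²)/2L = -0.1582
  θ1 = atan2(B,A) + arccos(C/0.3831) = 1.0478
arm 2 (φ=120.0°): x'=0.1245, y'=0.0820
  A=-0.0345, B=-0.3113, C=(l²−L²−A²−y'²−z²)/(2L)=0.0739
  γ=atan2(-0.3113,-0.0345)=-1.6812;  ψ=arccos(0.2358)=1.3327;  θ2=γ+ψ≈-0.3484
φ3=240.0° → target in arm frame (0.0088, -0.1488)
  A cos θ + B sin θ = C:  0.0812·cos θ + -0.3113·sin θ = -0.0303
  θ3 = atan2(B,A) + arccos(C/0.3217) = 0.3494

θ₁ = 1.0478, θ₂ = -0.3484, θ₃ = 0.3494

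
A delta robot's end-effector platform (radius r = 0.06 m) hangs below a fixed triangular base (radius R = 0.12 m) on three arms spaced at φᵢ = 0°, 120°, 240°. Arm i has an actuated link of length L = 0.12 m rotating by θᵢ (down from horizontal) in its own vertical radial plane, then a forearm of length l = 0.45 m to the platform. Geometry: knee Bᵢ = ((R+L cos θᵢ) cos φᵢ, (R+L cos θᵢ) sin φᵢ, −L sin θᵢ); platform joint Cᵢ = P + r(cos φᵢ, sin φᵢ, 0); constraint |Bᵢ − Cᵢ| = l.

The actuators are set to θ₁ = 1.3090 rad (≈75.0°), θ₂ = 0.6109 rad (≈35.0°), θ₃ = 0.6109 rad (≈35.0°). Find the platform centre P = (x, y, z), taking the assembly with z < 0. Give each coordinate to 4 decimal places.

(-0.1592, 0.0000, -0.4899)

arm 1 at φ=0.0°: (R−r)+L cos θ1 = 0.0911;  centre 1 = (0.0911, 0.0000, -0.1159)
centre 2 = (0.1583·cos120.0°, 0.1583·sin120.0°, -0.0688) = (-0.0791, 0.1371, -0.0688)
φ3=240.0°: virtual centre (-0.0791, -0.1371, -0.0688), radius l
eliminate P² terms by subtracting sphere 1 from 2 and 3
plane₁₂: -0.3404x+0.2742y+0.0942z = 0.0081
det = 0.1867;  x = -0.0237+0.2766z,  y = 0.0000+0.0000z
into |P−centre ₁|² = l²: 1.0765z² + 0.1683z + -0.1759 = 0;  Δ = 0.7857;  z = -0.4899 or 0.3335 → z<0 root = -0.4899
x = -0.1592, y = 0.0000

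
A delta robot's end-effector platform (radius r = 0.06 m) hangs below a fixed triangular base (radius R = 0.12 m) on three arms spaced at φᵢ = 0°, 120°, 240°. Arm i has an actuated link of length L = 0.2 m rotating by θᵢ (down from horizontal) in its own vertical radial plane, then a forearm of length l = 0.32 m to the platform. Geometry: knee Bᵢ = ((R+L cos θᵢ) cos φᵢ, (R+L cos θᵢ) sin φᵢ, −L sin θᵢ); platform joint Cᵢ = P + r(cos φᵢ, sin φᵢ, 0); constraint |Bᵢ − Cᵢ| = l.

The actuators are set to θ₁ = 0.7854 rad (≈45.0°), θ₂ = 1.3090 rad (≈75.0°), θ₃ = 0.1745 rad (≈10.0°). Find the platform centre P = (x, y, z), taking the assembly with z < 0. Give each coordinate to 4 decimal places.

(0.0141, -0.1889, -0.3192)

arm 1 at φ=0.0°: e+L cos θ1 = 0.2014;  centre 1 = (0.2014, 0.0000, -0.1414)
centre 2 = (0.1118·cos120.0°, 0.1118·sin120.0°, -0.1932) = (-0.0559, 0.0968, -0.1932)
centre 3 = (0.2570·cos240.0°, 0.2570·sin240.0°, -0.0347) = (-0.1285, -0.2225, -0.0347)
eliminate P² terms by subtracting sphere 1 from 2 and 3
[-0.5146 0.1936 -0.1035]·P = -0.0108;  [-0.6598 -0.4451 0.2134]·P = 0.0067
det = 0.3568;  x = 0.0098+-0.0134z,  y = -0.0295+0.4993z
into |P−centre ₁|² = l²: 1.2495z² + 0.2585z + -0.0448 = 0;  Δ = 0.2908;  z = -0.3192 or 0.1123 → z<0 root = -0.3192
x = 0.0141, y = -0.1889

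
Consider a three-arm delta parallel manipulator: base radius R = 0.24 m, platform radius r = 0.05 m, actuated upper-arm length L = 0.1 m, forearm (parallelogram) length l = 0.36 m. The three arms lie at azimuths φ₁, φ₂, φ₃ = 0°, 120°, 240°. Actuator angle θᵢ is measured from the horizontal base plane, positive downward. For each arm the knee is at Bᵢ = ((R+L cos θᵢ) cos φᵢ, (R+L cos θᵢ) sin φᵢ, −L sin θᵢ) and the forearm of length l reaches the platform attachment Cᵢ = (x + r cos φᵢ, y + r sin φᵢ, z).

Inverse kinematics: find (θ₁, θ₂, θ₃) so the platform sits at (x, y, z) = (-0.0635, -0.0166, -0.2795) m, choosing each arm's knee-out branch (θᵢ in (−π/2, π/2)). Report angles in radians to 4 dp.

φ1=0.0° → target in arm frame (-0.0635, -0.0166)
  e−x'=0.2535;  (l²−L²−(e−x')²−y'²−z²)/2L = -0.1153
  √(A²+B²)=0.3773;  θ1 = -0.8341+1.8813 ≈ 1.0472
arm 2 (φ=120.0°): x'=0.0174, y'=0.0633
  e−x'=0.1726;  (l²−L²−(e−x')²−y'²−z²)/2L = 0.0384
  θ2 = atan2(B,A) + arccos(C/0.3285) = 0.4362
arm 3 (φ=240.0°): x'=0.0461, y'=-0.0467
  e−x'=0.1439;  (l²−L²−(e−x')²−y'²−z²)/2L = 0.0930
  √(A²+B²)=0.3144;  θ3 = -1.0954+1.2705 ≈ 0.1750

θ₁ = 1.0472, θ₂ = 0.4362, θ₃ = 0.1750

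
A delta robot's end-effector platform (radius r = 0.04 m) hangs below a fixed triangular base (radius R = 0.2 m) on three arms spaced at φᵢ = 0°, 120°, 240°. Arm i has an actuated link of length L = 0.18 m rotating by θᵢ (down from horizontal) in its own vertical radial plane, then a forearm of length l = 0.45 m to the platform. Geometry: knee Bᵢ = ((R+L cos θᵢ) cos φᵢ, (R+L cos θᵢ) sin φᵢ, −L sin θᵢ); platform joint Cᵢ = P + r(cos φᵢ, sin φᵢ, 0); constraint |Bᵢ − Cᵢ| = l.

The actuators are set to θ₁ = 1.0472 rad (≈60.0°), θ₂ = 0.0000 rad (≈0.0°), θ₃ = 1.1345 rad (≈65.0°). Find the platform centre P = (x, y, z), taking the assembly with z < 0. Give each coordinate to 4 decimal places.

arm 1 at φ=0.0°: (R−r)+L cos θ1 = 0.2500;  O1 = (0.2500, 0.0000, -0.1559)
φ2=120.0°: virtual centre (-0.1700, 0.2944, 0.0000), radius l
arm 3 at φ=240.0°: (R−r)+L cos θ3 = 0.2361;  O3 = (-0.1180, -0.2044, -0.1631)
|O₂|²−|O₁|² = 0.0288;  |O₃|²−|O₁|² = -0.0045
plane₁₂: -0.8400x+0.5889y+0.3118z = 0.0288
Cramer: x(z) = -0.0118+0.1531z;  y(z) = 0.0321-0.3111z
sphere 1 gives Az²+Bz+C=0 with A=1.1202, B=0.2116, C=-0.1086;  B²−4AC=0.5316;  roots -0.4199, 0.2310;  negative root z = -0.4199
x = -0.0761, y = 0.1627

(-0.0761, 0.1627, -0.4199)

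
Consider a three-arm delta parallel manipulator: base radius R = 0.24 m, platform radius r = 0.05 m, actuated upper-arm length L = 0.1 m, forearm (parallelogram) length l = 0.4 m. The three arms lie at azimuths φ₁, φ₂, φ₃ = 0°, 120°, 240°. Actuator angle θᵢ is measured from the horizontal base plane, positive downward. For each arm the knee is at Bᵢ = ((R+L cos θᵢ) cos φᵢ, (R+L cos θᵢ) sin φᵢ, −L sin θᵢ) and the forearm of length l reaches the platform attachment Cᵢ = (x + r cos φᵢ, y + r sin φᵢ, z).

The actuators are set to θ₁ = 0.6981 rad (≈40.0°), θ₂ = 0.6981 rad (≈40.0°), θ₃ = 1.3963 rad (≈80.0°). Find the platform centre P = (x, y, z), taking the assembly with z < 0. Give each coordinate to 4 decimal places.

(0.0359, 0.0621, -0.3851)

O1 = (0.2666·cos0.0°, 0.2666·sin0.0°, -0.0643) = (0.2666, 0.0000, -0.0643)
arm 2 at φ=120.0°: ρ2 = 0.2666;  O2 = (-0.1333, 0.2309, -0.0643)
arm 3 at φ=240.0°: ρ3 = 0.2074;  O3 = (-0.1037, -0.1796, -0.0985)
|O₂|²−|O₁|² = 0.0000;  |O₃|²−|O₁|² = -0.0225
[-0.7998 0.4618 0.0000]·P = 0.0000;  [-0.7406 -0.3592 -0.0684]·P = -0.0225
det = 0.6292;  x = 0.0165+-0.0502z,  y = 0.0286+-0.0870z
quadratic in z: (1.0101)z²+(0.1487)z+(-0.0925)=0, √Δ=0.6292 → z ∈ {-0.3851, 0.2378}; z = -0.3851 (taking z<0)
x = 0.0359, y = 0.0621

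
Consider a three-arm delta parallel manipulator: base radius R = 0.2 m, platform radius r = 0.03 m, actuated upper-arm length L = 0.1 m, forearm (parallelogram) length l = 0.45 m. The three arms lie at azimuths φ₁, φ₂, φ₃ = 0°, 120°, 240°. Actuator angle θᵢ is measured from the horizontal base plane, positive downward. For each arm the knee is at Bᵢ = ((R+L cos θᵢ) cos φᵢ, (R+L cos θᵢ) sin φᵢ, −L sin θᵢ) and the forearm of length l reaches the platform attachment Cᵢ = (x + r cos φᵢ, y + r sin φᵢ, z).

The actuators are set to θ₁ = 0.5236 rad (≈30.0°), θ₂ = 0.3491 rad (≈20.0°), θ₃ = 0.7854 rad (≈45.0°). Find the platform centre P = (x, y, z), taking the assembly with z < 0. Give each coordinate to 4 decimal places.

(0.0058, 0.0444, -0.4210)

arm 1 at φ=0.0°: e+L cos θ1 = 0.2566;  centre 1 = (0.2566, 0.0000, -0.0500)
arm 2 at φ=120.0°: e+L cos θ2 = 0.2640;  centre 2 = (-0.1320, 0.2286, -0.0342)
arm 3 at φ=240.0°: e+L cos θ3 = 0.2407;  centre 3 = (-0.1204, -0.2085, -0.0707)
|centre ₂|²−|centre ₁|² = 0.0025;  |centre ₃|²−|centre ₁|² = -0.0054
linear system: -0.7772x+0.4572y = 0.0025−0.0316z; -0.7539x+-0.4169y = -0.0054−-0.0414z
det = 0.6687;  x = 0.0021+-0.0086z,  y = 0.0091+-0.0838z
into |P−centre ₁|² = l²: 1.0071z² + 0.1029z + -0.1352 = 0;  Δ = 0.5551;  z = -0.4210 or 0.3188 → z<0 root = -0.4210
x = 0.0058, y = 0.0444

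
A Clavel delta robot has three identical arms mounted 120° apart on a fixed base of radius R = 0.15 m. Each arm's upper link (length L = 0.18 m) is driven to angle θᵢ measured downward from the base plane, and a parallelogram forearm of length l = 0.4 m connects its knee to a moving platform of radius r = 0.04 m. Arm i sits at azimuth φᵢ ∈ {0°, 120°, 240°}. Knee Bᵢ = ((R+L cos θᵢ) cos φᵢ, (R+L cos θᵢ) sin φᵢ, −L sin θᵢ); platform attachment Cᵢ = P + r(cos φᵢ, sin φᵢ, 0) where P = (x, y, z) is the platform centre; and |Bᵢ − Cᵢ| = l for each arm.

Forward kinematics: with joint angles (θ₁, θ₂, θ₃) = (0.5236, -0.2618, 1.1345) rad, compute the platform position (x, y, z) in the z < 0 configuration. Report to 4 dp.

(0.0035, 0.1929, -0.3223)

φ1=0.0°: virtual centre (0.2659, 0.0000, -0.0900), radius l
arm 2 at φ=120.0°: e+L cos θ2 = 0.2839;  S2 = (-0.1419, 0.2458, 0.0466)
φ3=240.0°: virtual centre (-0.0930, -0.1611, -0.1631), radius l
eliminate P² terms by subtracting sphere 1 from 2 and 3
linear system: -0.8156x+0.4917y = 0.0040−0.2732z; -0.7178x+-0.3223y = -0.0176−-0.1463z
Cramer: x(z) = 0.0120+0.0262z;  y(z) = 0.0279-0.5122z
quadratic in z: (1.2630)z²+(0.1382)z+(-0.0866)=0, √Δ=0.6759 → z ∈ {-0.3223, 0.2129}; z = -0.3223 (taking z<0)
x = 0.0035, y = 0.1929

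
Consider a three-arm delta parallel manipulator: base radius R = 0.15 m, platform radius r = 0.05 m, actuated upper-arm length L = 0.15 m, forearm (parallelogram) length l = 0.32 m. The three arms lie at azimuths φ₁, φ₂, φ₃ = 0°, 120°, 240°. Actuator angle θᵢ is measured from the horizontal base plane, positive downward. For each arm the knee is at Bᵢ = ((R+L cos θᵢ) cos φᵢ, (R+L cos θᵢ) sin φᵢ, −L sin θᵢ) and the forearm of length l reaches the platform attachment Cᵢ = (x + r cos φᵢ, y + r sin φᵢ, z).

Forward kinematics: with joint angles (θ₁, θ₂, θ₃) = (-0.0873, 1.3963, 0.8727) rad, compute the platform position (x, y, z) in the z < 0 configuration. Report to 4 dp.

arm 1 at φ=0.0°: e+L cos θ1 = 0.2494;  centre 1 = (0.2494, 0.0000, 0.0131)
arm 2 at φ=120.0°: e+L cos θ2 = 0.1260;  centre 2 = (-0.0630, 0.1092, -0.1477)
φ3=240.0°: virtual centre (-0.0982, -0.1701, -0.1149), radius l
eliminate P² terms by subtracting sphere 1 from 2 and 3
plane₁₂: -0.6249x+0.2183y+-0.3216z = -0.0247
det = 0.3644;  x = 0.0294+-0.4536z,  y = -0.0289+0.1747z
into |P−centre ₁|² = l²: 1.2363z² + 0.1634z + -0.0530 = 0;  Δ = 0.2887;  z = -0.2834 or 0.1512 → z<0 root = -0.2834
x = 0.1579, y = -0.0784

(0.1579, -0.0784, -0.2834)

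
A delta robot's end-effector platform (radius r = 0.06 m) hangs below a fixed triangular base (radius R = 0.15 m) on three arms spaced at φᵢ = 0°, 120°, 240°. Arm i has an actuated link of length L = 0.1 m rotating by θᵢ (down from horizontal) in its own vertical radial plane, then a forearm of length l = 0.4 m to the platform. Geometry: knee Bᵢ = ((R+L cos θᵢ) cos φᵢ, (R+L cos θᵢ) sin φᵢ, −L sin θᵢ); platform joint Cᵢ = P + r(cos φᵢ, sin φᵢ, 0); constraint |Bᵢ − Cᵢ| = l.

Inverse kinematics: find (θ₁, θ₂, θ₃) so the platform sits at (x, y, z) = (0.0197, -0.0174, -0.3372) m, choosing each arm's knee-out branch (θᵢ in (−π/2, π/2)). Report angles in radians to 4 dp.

θ₁ = -0.2621, θ₂ = -0.0005, θ₃ = -0.1751

φ1=0.0° → target in arm frame (0.0197, -0.0174)
  A=0.0703, B=-0.3372, C=(l²−L²−A²−y'²−z²)/(2L)=0.1553
  √(A²+B²)=0.3445;  θ1 = -1.3653+1.1032 ≈ -0.2621
φ2=120.0° → target in arm frame (-0.0249, -0.0084)
  A cos θ + B sin θ = C:  0.1149·cos θ + -0.3372·sin θ = 0.1151
  √(A²+B²)=0.3562;  θ2 = -1.2423+1.2418 ≈ -0.0005
rotate P by −φ3: (0.0052, 0.0258, -0.3372)
  e−x'=0.0848;  (l²−L²−(e−x')²−y'²−z²)/2L = 0.1422
  γ=atan2(-0.3372,0.0848)=-1.3245;  ψ=arccos(0.4090)=1.1494;  θ3=γ+ψ≈-0.1751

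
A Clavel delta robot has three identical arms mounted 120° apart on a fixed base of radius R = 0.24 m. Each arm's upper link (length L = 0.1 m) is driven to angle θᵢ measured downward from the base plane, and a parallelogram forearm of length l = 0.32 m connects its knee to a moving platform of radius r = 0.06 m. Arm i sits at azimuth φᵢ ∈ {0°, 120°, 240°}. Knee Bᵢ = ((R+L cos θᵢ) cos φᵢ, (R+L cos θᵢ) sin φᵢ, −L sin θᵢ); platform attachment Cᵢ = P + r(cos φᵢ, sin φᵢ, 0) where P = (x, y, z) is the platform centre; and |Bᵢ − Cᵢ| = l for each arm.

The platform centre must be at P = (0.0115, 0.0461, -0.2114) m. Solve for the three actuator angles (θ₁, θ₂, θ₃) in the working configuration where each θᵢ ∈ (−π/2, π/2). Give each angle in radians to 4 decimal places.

θ₁ = 0.3493, θ₂ = 0.0876, θ₃ = 0.8729

rotate P by −φ1: (0.0115, 0.0461, -0.2114)
  e−x'=0.1685;  (l²−L²−(e−x')²−y'²−z²)/2L = 0.0860
  γ=atan2(-0.2114,0.1685)=-0.8978;  ψ=arccos(0.3180)=1.2472;  θ1=γ+ψ≈0.3493
rotate P by −φ2: (0.0342, -0.0330, -0.2114)
  A=0.1458, B=-0.2114, C=(l²−L²−A²−y'²−z²)/(2L)=0.1268
  √(A²+B²)=0.2568;  θ2 = -0.9669+1.0545 ≈ 0.0876
φ3=240.0° → target in arm frame (-0.0457, -0.0131)
  A=0.2257, B=-0.2114, C=(l²−L²−A²−y'²−z²)/(2L)=-0.0169
  θ3 = atan2(B,A) + arccos(C/0.3092) = 0.8729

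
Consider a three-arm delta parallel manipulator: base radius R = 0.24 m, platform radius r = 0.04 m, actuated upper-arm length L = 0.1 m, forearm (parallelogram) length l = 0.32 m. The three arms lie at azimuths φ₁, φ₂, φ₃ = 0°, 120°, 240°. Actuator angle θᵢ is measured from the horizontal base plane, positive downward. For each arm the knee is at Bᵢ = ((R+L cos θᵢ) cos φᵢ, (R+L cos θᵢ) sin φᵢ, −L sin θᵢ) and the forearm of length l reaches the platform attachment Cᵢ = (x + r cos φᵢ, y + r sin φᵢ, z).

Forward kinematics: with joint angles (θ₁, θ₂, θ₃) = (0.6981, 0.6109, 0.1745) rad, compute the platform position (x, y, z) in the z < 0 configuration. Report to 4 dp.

(-0.0180, -0.0212, -0.1873)

φ1=0.0°: virtual centre (0.2766, 0.0000, -0.0643), radius l
arm 2 at φ=120.0°: e+L cos θ2 = 0.2819;  centre 2 = (-0.1410, 0.2441, -0.0574)
centre 3 = (0.2985·cos240.0°, 0.2985·sin240.0°, -0.0174) = (-0.1492, -0.2585, -0.0174)
subtract pairs → two planes through P
linear system: -0.8351x+0.4883y = 0.0021−0.0138z; -0.8517x+-0.5170y = 0.0087−0.0938z
det = 0.8476;  x = -0.0063+0.0625z,  y = -0.0065+0.0785z
into |P−centre ₁|² = l²: 1.0101z² + 0.0922z + -0.0182 = 0;  Δ = 0.0819;  z = -0.1873 or 0.0960 → z<0 root = -0.1873
x = -0.0180, y = -0.0212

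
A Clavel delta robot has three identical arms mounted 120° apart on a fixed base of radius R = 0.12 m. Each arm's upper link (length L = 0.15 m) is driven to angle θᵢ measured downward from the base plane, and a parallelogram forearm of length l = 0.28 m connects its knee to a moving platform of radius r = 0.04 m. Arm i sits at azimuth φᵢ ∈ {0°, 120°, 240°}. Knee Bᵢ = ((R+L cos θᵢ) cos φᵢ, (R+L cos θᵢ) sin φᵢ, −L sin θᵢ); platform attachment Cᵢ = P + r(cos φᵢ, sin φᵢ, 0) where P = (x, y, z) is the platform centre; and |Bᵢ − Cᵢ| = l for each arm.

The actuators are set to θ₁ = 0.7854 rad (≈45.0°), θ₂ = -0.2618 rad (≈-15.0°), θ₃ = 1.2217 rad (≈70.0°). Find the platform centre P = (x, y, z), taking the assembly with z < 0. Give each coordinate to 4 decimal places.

(-0.0198, 0.1505, -0.2217)

φ1=0.0°: virtual centre (0.1861, 0.0000, -0.1061), radius l
S2 = (0.2249·cos120.0°, 0.2249·sin120.0°, 0.0388) = (-0.1124, 0.1948, 0.0388)
φ3=240.0°: virtual centre (-0.0657, -0.1137, -0.1410), radius l
subtract pairs → two planes through P
linear system: -0.5970x+0.3895y = 0.0062−0.2898z; -0.5034x+-0.2274y = -0.0088−-0.0698z
det = 0.3319;  x = 0.0060+0.1167z,  y = 0.0252+-0.5651z
into |P−S₁|² = l²: 1.3329z² + 0.1417z + -0.0341 = 0;  Δ = 0.2019;  z = -0.2217 or 0.1154 → z<0 root = -0.2217
x = -0.0198, y = 0.1505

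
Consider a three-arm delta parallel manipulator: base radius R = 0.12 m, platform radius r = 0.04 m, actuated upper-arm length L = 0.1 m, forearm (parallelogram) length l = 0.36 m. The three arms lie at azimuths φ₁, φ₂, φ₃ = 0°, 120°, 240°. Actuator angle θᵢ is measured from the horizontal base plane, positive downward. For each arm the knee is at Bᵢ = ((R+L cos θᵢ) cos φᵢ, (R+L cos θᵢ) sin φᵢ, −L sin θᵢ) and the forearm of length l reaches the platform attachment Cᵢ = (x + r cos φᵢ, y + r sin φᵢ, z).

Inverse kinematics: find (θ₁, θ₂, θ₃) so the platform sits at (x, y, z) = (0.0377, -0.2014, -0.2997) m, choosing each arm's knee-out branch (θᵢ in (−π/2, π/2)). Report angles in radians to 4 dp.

rotate P by −φ1: (0.0377, -0.2014, -0.2997)
  A cos θ + B sin θ = C:  0.0423·cos θ + -0.2997·sin θ = -0.0629
  θ1 = atan2(B,A) + arccos(C/0.3027) = 0.3494
φ2=120.0° → target in arm frame (-0.1933, 0.0681)
  A cos θ + B sin θ = C:  0.2733·cos θ + -0.2997·sin θ = -0.2476
  √(A²+B²)=0.4056;  θ2 = -0.8315+2.2276 ≈ 1.3961
rotate P by −φ3: (0.1556, 0.1333, -0.2997)
  A cos θ + B sin θ = C:  -0.0756·cos θ + -0.2997·sin θ = 0.0314
  θ3 = atan2(B,A) + arccos(C/0.3091) = -0.3489

θ₁ = 0.3494, θ₂ = 1.3961, θ₃ = -0.3489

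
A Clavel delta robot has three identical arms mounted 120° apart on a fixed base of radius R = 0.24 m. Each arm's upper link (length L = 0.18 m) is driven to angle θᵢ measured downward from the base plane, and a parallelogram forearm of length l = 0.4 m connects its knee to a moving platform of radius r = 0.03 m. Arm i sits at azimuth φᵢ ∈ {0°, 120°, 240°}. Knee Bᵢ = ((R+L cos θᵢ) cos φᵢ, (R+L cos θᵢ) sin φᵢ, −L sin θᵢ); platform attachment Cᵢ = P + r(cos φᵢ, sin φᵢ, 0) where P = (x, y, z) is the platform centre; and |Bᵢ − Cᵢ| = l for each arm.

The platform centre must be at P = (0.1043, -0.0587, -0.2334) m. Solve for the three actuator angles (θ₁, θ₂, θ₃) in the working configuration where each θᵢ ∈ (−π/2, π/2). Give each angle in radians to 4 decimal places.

φ1=0.0° → target in arm frame (0.1043, -0.0587)
  e−x'=0.1057;  (l²−L²−(e−x')²−y'²−z²)/2L = 0.1625
  √(A²+B²)=0.2562;  θ1 = -1.1456+0.8837 ≈ -0.2619
arm 2 (φ=120.0°): x'=-0.1030, y'=-0.0610
  A=0.3130, B=-0.2334, C=(l²−L²−A²−y'²−z²)/(2L)=-0.0793
  γ=atan2(-0.2334,0.3130)=-0.6408;  ψ=arccos(-0.2032)=1.7754;  θ2=γ+ψ≈1.1346
arm 3 (φ=240.0°): x'=-0.0013, y'=0.1197
  A=0.2113, B=-0.2334, C=(l²−L²−A²−y'²−z²)/(2L)=0.0393
  γ=atan2(-0.2334,0.2113)=-0.8350;  ψ=arccos(0.1248)=1.4456;  θ3=γ+ψ≈0.6106

θ₁ = -0.2619, θ₂ = 1.1346, θ₃ = 0.6106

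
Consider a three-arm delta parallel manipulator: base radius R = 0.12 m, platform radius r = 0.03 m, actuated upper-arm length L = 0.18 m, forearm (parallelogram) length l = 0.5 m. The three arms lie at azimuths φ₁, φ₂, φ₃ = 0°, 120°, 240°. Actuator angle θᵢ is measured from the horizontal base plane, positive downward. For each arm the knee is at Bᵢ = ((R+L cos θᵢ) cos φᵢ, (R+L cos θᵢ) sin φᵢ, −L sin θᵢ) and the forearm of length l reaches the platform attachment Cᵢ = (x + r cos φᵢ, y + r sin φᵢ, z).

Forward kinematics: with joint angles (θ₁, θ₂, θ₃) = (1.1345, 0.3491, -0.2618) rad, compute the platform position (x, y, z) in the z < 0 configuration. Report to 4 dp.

O1 = (0.1661·cos0.0°, 0.1661·sin0.0°, -0.1631) = (0.1661, 0.0000, -0.1631)
φ2=120.0°: virtual centre (-0.1296, 0.2244, -0.0616), radius l
arm 3 at φ=240.0°: e+L cos θ3 = 0.2639;  O3 = (-0.1319, -0.2285, 0.0466)
eliminate P² terms by subtracting sphere 1 from 2 and 3
plane₁₂: -0.5913x+0.4488y+0.2031z = 0.0168
Cramer: x(z) = -0.0289+0.5228z;  y(z) = -0.0008+0.2361z
sphere 1 gives Az²+Bz+C=0 with A=1.3290, B=0.1220, C=-0.1854;  B²−4AC=1.0003;  roots -0.4222, 0.3304;  negative root z = -0.4222
x = -0.2496, y = -0.1004

(-0.2496, -0.1004, -0.4222)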